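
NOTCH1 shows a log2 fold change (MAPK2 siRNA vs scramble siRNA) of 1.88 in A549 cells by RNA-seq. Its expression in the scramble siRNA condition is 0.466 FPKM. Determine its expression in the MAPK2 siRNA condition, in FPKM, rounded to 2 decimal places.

1.72

Fold change = 2^(1.88) = 3.6808
MAPK2 siRNA expression = 0.466 × 3.6808 = 1.72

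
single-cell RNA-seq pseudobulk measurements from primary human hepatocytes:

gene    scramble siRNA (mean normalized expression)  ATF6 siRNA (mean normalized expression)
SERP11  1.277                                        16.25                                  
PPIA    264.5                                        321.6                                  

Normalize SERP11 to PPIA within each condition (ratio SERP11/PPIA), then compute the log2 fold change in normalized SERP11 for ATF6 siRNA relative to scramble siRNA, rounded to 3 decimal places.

3.388

SERP11/PPIA (scramble siRNA) = 1.277 / 264.5 = 0.004828
SERP11/PPIA (ATF6 siRNA) = 16.25 / 321.6 = 0.050529
Fold change = 0.050529 / 0.004828 = 10.4658
log2(10.4658) = 3.3876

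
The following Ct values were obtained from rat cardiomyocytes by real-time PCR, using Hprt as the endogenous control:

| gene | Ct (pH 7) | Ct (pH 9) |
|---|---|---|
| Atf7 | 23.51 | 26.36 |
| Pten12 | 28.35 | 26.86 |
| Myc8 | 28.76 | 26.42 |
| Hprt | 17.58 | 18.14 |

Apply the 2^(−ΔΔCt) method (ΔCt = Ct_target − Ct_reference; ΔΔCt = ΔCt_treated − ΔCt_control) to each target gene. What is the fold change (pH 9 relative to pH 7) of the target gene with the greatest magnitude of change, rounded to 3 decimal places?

7.464

Atf7: ΔΔCt = (26.36−18.14) − (23.51−17.58) = 8.22 − 5.93 = 2.29; fold change = 2^-2.29 = 0.204
Pten12: ΔΔCt = (26.86−18.14) − (28.35−17.58) = 8.72 − 10.77 = -2.05; fold change = 2^2.05 = 4.141
Myc8: ΔΔCt = (26.42−18.14) − (28.76−17.58) = 8.28 − 11.18 = -2.90; fold change = 2^2.90 = 7.464
Myc8 has the largest |ΔΔCt| = 2.90.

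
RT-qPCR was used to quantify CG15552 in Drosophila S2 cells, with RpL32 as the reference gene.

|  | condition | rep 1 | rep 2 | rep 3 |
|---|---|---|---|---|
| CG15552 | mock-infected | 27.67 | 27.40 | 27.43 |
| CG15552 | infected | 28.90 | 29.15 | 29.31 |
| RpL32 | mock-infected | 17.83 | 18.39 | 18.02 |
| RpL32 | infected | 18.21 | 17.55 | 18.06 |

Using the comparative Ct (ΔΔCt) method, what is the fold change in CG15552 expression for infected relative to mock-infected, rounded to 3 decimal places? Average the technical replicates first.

0.295

Mean Ct: CG15552 mock-infected 27.500; CG15552 infected 29.120; RpL32 mock-infected 18.080; RpL32 infected 17.940
ΔCt(mock-infected) = 27.500 − 18.080 = 9.420
ΔCt(infected) = 29.120 − 17.940 = 11.180
ΔΔCt = 11.180 − 9.420 = 1.760
Fold change = 2^(−1.760) = 0.2952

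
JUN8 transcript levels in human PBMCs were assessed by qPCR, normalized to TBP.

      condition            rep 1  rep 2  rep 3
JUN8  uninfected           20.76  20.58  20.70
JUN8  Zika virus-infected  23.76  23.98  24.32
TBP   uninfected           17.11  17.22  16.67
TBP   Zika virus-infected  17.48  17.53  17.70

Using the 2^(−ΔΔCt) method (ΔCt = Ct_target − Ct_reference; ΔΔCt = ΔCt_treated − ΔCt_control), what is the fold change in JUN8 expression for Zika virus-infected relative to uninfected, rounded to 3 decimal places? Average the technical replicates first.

0.147

Mean Ct: JUN8 uninfected 20.680; JUN8 Zika virus-infected 24.020; TBP uninfected 17.000; TBP Zika virus-infected 17.570
ΔCt(uninfected) = 20.680 − 17.000 = 3.680
ΔCt(Zika virus-infected) = 24.020 − 17.570 = 6.450
ΔΔCt = 6.450 − 3.680 = 2.770
Fold change = 2^(−2.770) = 0.1466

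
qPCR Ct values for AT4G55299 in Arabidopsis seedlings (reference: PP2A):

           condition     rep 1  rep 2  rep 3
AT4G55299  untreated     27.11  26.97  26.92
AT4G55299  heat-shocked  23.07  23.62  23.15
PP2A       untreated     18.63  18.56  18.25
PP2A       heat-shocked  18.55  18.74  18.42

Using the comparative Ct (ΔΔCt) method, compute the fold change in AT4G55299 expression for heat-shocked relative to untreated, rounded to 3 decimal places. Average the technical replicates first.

14.026

Mean Ct: AT4G55299 untreated 27.000; AT4G55299 heat-shocked 23.280; PP2A untreated 18.480; PP2A heat-shocked 18.570
ΔCt(untreated) = 27.000 − 18.480 = 8.520
ΔCt(heat-shocked) = 23.280 − 18.570 = 4.710
ΔΔCt = 4.710 − 8.520 = -3.810
Fold change = 2^(−(-3.810)) = 2^3.810 = 14.0257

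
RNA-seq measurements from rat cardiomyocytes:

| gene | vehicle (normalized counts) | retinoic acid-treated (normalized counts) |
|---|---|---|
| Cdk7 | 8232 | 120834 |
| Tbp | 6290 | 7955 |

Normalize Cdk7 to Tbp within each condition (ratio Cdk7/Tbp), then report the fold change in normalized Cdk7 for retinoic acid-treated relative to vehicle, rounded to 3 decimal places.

11.606

Cdk7/Tbp (vehicle) = 8232 / 6290 = 1.3087
Cdk7/Tbp (retinoic acid-treated) = 120834 / 7955 = 15.19
Fold change = 15.19 / 1.3087 = 11.6063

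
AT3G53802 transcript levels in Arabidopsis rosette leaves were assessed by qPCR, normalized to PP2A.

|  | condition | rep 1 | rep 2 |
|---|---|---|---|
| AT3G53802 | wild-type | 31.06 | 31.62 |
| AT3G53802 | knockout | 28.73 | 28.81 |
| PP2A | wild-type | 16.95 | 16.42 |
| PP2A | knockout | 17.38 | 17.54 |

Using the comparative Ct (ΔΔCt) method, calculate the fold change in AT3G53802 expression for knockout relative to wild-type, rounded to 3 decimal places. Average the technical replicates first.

Mean Ct: AT3G53802 wild-type 31.340; AT3G53802 knockout 28.770; PP2A wild-type 16.685; PP2A knockout 17.460
ΔCt(wild-type) = 31.340 − 16.685 = 14.655
ΔCt(knockout) = 28.770 − 17.460 = 11.310
ΔΔCt = 11.310 − 14.655 = -3.345
Fold change = 2^(−(-3.345)) = 2^3.345 = 10.1612

10.161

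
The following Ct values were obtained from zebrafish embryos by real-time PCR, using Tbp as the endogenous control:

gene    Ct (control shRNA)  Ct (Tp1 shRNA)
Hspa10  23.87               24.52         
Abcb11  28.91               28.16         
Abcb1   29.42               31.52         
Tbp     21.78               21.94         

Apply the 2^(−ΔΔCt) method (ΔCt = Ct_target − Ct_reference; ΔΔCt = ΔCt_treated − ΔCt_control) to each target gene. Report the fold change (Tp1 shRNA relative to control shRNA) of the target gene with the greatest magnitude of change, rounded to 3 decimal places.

0.261

Hspa10: ΔΔCt = (24.52−21.94) − (23.87−21.78) = 2.58 − 2.09 = 0.49; fold change = 2^-0.49 = 0.712
Abcb11: ΔΔCt = (28.16−21.94) − (28.91−21.78) = 6.22 − 7.13 = -0.91; fold change = 2^0.91 = 1.879
Abcb1: ΔΔCt = (31.52−21.94) − (29.42−21.78) = 9.58 − 7.64 = 1.94; fold change = 2^-1.94 = 0.261
Abcb1 has the largest |ΔΔCt| = 1.94.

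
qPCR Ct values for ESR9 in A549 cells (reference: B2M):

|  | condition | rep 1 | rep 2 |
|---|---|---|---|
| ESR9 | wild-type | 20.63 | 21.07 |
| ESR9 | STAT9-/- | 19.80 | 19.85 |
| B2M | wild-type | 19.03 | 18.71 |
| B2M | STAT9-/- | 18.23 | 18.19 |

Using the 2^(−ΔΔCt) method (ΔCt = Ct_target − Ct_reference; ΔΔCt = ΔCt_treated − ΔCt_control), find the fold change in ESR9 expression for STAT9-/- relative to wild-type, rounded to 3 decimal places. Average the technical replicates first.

Mean Ct: ESR9 wild-type 20.850; ESR9 STAT9-/- 19.825; B2M wild-type 18.870; B2M STAT9-/- 18.210
ΔCt(wild-type) = 20.850 − 18.870 = 1.980
ΔCt(STAT9-/-) = 19.825 − 18.210 = 1.615
ΔΔCt = 1.615 − 1.980 = -0.365
Fold change = 2^(−(-0.365)) = 2^0.365 = 1.2879

1.288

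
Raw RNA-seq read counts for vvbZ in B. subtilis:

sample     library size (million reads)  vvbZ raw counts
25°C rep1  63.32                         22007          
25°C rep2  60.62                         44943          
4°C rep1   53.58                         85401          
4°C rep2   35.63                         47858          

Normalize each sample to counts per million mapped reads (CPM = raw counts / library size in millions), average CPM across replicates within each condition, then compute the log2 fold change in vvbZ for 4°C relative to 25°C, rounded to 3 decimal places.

1.431

CPM(25°C rep1) = 22007 / 63.32 = 347.5521
CPM(25°C rep2) = 44943 / 60.62 = 741.3890
CPM(4°C rep1) = 85401 / 53.58 = 1593.8970
CPM(4°C rep2) = 47858 / 35.63 = 1343.1939
mean CPM(25°C) = 544.4705; mean CPM(4°C) = 1468.5455
Fold change = 1468.5455 / 544.4705 = 2.69720
log2(2.69720) = 1.4315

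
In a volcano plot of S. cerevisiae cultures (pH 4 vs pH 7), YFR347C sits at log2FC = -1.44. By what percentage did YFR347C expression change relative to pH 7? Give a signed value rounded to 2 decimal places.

Fold change = 2^(-1.44) = 0.3686
Percent change = (FC − 1) × 100% = (0.3686 − 1) × 100 = -63.14%

-63.14%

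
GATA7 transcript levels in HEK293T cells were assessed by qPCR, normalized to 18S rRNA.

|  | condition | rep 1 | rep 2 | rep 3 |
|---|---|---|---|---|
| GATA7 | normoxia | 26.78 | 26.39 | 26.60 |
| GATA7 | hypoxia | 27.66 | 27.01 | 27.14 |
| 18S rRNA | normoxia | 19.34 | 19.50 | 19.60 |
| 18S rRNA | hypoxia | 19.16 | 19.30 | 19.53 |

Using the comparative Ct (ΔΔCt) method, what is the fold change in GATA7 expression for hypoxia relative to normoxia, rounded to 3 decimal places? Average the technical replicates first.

0.563

Mean Ct: GATA7 normoxia 26.590; GATA7 hypoxia 27.270; 18S rRNA normoxia 19.480; 18S rRNA hypoxia 19.330
ΔCt(normoxia) = 26.590 − 19.480 = 7.110
ΔCt(hypoxia) = 27.270 − 19.330 = 7.940
ΔΔCt = 7.940 − 7.110 = 0.830
Fold change = 2^(−0.830) = 0.5625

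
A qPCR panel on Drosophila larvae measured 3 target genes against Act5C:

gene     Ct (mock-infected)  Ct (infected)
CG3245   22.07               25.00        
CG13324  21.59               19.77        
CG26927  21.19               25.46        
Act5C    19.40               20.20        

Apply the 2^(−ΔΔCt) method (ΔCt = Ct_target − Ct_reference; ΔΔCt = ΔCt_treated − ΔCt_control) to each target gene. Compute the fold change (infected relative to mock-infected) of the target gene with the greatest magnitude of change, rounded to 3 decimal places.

0.090

CG3245: ΔΔCt = (25.00−20.20) − (22.07−19.40) = 4.80 − 2.67 = 2.13; fold change = 2^-2.13 = 0.228
CG13324: ΔΔCt = (19.77−20.20) − (21.59−19.40) = -0.43 − 2.19 = -2.62; fold change = 2^2.62 = 6.148
CG26927: ΔΔCt = (25.46−20.20) − (21.19−19.40) = 5.26 − 1.79 = 3.47; fold change = 2^-3.47 = 0.090
CG26927 has the largest |ΔΔCt| = 3.47.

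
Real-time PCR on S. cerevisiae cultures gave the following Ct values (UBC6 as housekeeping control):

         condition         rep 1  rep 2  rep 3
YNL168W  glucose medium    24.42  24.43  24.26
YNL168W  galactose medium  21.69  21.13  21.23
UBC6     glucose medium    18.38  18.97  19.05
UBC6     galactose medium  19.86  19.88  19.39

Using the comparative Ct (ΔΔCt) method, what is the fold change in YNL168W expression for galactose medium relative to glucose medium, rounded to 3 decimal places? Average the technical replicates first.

Mean Ct: YNL168W glucose medium 24.370; YNL168W galactose medium 21.350; UBC6 glucose medium 18.800; UBC6 galactose medium 19.710
ΔCt(glucose medium) = 24.370 − 18.800 = 5.570
ΔCt(galactose medium) = 21.350 − 19.710 = 1.640
ΔΔCt = 1.640 − 5.570 = -3.930
Fold change = 2^(−(-3.930)) = 2^3.930 = 15.2422

15.242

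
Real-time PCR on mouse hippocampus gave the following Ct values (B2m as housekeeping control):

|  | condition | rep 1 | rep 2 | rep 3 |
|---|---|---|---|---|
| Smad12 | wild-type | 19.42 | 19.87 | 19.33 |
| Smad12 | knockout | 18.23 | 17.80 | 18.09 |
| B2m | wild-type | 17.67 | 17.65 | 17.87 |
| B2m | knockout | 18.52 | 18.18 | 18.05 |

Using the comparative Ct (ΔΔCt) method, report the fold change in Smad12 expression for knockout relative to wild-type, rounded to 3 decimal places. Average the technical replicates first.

Mean Ct: Smad12 wild-type 19.540; Smad12 knockout 18.040; B2m wild-type 17.730; B2m knockout 18.250
ΔCt(wild-type) = 19.540 − 17.730 = 1.810
ΔCt(knockout) = 18.040 − 18.250 = -0.210
ΔΔCt = -0.210 − 1.810 = -2.020
Fold change = 2^(−(-2.020)) = 2^2.020 = 4.0558

4.056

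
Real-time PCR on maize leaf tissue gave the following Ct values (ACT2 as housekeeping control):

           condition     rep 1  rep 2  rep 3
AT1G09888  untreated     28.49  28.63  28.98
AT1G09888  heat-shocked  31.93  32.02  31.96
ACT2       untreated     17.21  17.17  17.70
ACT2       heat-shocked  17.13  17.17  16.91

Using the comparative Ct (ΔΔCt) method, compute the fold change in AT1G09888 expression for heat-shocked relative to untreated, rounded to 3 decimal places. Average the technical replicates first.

Mean Ct: AT1G09888 untreated 28.700; AT1G09888 heat-shocked 31.970; ACT2 untreated 17.360; ACT2 heat-shocked 17.070
ΔCt(untreated) = 28.700 − 17.360 = 11.340
ΔCt(heat-shocked) = 31.970 − 17.070 = 14.900
ΔΔCt = 14.900 − 11.340 = 3.560
Fold change = 2^(−3.560) = 0.0848

0.085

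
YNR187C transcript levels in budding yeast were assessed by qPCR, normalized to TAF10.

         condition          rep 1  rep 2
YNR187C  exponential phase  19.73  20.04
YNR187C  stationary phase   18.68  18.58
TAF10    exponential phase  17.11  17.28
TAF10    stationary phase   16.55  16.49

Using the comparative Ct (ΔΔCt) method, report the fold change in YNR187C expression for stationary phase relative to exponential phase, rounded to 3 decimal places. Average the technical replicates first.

1.495

Mean Ct: YNR187C exponential phase 19.885; YNR187C stationary phase 18.630; TAF10 exponential phase 17.195; TAF10 stationary phase 16.520
ΔCt(exponential phase) = 19.885 − 17.195 = 2.690
ΔCt(stationary phase) = 18.630 − 16.520 = 2.110
ΔΔCt = 2.110 − 2.690 = -0.580
Fold change = 2^(−(-0.580)) = 2^0.580 = 1.4948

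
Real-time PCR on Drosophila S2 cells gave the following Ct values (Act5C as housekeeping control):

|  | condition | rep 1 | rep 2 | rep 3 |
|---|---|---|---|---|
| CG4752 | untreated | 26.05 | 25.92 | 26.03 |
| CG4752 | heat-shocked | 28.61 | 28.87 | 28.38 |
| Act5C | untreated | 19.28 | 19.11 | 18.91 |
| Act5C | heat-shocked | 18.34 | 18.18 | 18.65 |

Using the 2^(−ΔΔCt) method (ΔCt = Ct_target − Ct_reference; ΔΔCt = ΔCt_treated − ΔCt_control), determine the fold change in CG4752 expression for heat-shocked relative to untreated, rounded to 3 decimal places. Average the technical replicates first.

Mean Ct: CG4752 untreated 26.000; CG4752 heat-shocked 28.620; Act5C untreated 19.100; Act5C heat-shocked 18.390
ΔCt(untreated) = 26.000 − 19.100 = 6.900
ΔCt(heat-shocked) = 28.620 − 18.390 = 10.230
ΔΔCt = 10.230 − 6.900 = 3.330
Fold change = 2^(−3.330) = 0.0994

0.099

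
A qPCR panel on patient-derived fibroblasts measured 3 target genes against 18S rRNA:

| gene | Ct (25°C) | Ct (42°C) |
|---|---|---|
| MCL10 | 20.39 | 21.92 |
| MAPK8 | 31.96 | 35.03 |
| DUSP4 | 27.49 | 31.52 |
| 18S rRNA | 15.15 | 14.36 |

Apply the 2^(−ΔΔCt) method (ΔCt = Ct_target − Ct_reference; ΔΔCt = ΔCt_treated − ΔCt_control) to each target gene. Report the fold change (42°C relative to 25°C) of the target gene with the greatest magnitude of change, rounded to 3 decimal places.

MCL10: ΔΔCt = (21.92−14.36) − (20.39−15.15) = 7.56 − 5.24 = 2.32; fold change = 2^-2.32 = 0.200
MAPK8: ΔΔCt = (35.03−14.36) − (31.96−15.15) = 20.67 − 16.81 = 3.86; fold change = 2^-3.86 = 0.069
DUSP4: ΔΔCt = (31.52−14.36) − (27.49−15.15) = 17.16 − 12.34 = 4.82; fold change = 2^-4.82 = 0.035
DUSP4 has the largest |ΔΔCt| = 4.82.

0.035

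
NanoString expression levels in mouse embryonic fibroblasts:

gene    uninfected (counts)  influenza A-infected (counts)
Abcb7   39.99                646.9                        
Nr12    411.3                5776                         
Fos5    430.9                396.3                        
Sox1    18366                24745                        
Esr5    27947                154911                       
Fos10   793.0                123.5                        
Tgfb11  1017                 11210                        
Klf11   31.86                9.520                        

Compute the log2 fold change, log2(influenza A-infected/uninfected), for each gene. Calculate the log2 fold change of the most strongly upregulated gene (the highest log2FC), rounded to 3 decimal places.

log2(646.9/39.99) = 4.016  (Abcb7)
log2(5776/411.3) = 3.812  (Nr12)
log2(396.3/430.9) = -0.121  (Fos5)
log2(24745/18366) = 0.430  (Sox1)
log2(154911/27947) = 2.471  (Esr5)
log2(123.5/793.0) = -2.683  (Fos10)
log2(11210/1017) = 3.462  (Tgfb11)
log2(9.520/31.86) = -1.743  (Klf11)
Abcb7 is most strongly upregulated.

4.016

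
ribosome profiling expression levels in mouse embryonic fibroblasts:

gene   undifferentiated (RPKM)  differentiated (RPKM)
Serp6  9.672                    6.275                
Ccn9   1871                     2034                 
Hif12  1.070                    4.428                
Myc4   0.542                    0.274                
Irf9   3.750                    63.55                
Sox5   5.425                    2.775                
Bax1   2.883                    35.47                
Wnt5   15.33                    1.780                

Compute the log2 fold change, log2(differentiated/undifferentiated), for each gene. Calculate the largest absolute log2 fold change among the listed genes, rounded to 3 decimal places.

4.083

log2(6.275/9.672) = -0.624  (Serp6)
log2(2034/1871) = 0.121  (Ccn9)
log2(4.428/1.070) = 2.049  (Hif12)
log2(0.274/0.542) = -0.984  (Myc4)
log2(63.55/3.750) = 4.083  (Irf9)
log2(2.775/5.425) = -0.967  (Sox5)
log2(35.47/2.883) = 3.621  (Bax1)
log2(1.780/15.33) = -3.106  (Wnt5)
The largest magnitude belongs to Irf9.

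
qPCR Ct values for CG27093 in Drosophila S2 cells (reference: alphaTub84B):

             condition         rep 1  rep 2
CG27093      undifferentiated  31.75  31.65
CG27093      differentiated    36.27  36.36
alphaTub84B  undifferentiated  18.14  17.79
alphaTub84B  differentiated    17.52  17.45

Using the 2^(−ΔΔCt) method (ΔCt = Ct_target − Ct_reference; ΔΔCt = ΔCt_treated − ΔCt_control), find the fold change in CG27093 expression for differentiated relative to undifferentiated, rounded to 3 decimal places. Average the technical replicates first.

0.029

Mean Ct: CG27093 undifferentiated 31.700; CG27093 differentiated 36.315; alphaTub84B undifferentiated 17.965; alphaTub84B differentiated 17.485
ΔCt(undifferentiated) = 31.700 − 17.965 = 13.735
ΔCt(differentiated) = 36.315 − 17.485 = 18.830
ΔΔCt = 18.830 − 13.735 = 5.095
Fold change = 2^(−5.095) = 0.0293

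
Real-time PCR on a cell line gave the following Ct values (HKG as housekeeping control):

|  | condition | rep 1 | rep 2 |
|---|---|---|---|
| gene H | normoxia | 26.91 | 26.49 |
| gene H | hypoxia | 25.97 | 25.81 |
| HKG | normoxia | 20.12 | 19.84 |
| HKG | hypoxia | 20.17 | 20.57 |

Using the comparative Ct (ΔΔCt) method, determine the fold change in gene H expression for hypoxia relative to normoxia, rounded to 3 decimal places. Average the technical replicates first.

2.297

Mean Ct: gene H normoxia 26.700; gene H hypoxia 25.890; HKG normoxia 19.980; HKG hypoxia 20.370
ΔCt(normoxia) = 26.700 − 19.980 = 6.720
ΔCt(hypoxia) = 25.890 − 20.370 = 5.520
ΔΔCt = 5.520 − 6.720 = -1.200
Fold change = 2^(−(-1.200)) = 2^1.200 = 2.2974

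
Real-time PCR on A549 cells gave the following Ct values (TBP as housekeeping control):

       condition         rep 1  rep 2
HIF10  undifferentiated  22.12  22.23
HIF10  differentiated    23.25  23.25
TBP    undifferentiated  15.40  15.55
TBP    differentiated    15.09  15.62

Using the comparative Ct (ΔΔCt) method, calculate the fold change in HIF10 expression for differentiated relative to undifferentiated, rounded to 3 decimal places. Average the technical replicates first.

Mean Ct: HIF10 undifferentiated 22.175; HIF10 differentiated 23.250; TBP undifferentiated 15.475; TBP differentiated 15.355
ΔCt(undifferentiated) = 22.175 − 15.475 = 6.700
ΔCt(differentiated) = 23.250 − 15.355 = 7.895
ΔΔCt = 7.895 − 6.700 = 1.195
Fold change = 2^(−1.195) = 0.4368

0.437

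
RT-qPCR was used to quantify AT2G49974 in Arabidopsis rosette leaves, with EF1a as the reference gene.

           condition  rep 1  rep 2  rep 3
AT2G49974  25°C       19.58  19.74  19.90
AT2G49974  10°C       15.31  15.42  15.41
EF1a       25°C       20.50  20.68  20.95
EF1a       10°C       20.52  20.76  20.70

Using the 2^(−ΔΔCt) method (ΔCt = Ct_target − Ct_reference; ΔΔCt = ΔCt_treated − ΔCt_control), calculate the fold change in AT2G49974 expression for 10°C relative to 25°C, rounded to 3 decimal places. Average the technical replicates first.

19.835

Mean Ct: AT2G49974 25°C 19.740; AT2G49974 10°C 15.380; EF1a 25°C 20.710; EF1a 10°C 20.660
ΔCt(25°C) = 19.740 − 20.710 = -0.970
ΔCt(10°C) = 15.380 − 20.660 = -5.280
ΔΔCt = -5.280 − (-0.970) = -4.310
Fold change = 2^(−(-4.310)) = 2^4.310 = 19.8353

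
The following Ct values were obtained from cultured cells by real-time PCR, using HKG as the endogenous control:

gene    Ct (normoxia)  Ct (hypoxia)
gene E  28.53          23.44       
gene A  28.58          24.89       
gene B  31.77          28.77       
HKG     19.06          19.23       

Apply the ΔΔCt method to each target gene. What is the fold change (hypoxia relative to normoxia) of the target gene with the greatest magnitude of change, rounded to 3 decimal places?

gene E: ΔΔCt = (23.44−19.23) − (28.53−19.06) = 4.21 − 9.47 = -5.26; fold change = 2^5.26 = 38.319
gene A: ΔΔCt = (24.89−19.23) − (28.58−19.06) = 5.66 − 9.52 = -3.86; fold change = 2^3.86 = 14.520
gene B: ΔΔCt = (28.77−19.23) − (31.77−19.06) = 9.54 − 12.71 = -3.17; fold change = 2^3.17 = 9.000
gene E has the largest |ΔΔCt| = 5.26.

38.319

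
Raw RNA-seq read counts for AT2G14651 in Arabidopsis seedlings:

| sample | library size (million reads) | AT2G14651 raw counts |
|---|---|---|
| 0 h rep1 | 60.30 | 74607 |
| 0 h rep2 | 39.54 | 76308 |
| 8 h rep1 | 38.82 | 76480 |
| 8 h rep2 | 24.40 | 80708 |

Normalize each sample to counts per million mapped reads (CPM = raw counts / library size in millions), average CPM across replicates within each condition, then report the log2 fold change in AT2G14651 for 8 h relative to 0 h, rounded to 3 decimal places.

0.737

CPM(0 h rep1) = 74607 / 60.30 = 1237.2637
CPM(0 h rep2) = 76308 / 39.54 = 1929.8938
CPM(8 h rep1) = 76480 / 38.82 = 1970.1185
CPM(8 h rep2) = 80708 / 24.40 = 3307.7049
mean CPM(0 h) = 1583.5787; mean CPM(8 h) = 2638.9117
Fold change = 2638.9117 / 1583.5787 = 1.66642
log2(1.66642) = 0.7368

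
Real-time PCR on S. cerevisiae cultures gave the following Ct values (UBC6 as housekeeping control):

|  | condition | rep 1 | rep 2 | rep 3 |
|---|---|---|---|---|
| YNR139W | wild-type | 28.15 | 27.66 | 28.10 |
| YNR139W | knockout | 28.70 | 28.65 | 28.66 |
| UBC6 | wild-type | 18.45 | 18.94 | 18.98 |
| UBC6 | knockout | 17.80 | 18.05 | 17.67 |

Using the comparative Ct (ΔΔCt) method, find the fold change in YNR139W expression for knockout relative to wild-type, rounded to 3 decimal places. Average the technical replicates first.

Mean Ct: YNR139W wild-type 27.970; YNR139W knockout 28.670; UBC6 wild-type 18.790; UBC6 knockout 17.840
ΔCt(wild-type) = 27.970 − 18.790 = 9.180
ΔCt(knockout) = 28.670 − 17.840 = 10.830
ΔΔCt = 10.830 − 9.180 = 1.650
Fold change = 2^(−1.650) = 0.3186

0.319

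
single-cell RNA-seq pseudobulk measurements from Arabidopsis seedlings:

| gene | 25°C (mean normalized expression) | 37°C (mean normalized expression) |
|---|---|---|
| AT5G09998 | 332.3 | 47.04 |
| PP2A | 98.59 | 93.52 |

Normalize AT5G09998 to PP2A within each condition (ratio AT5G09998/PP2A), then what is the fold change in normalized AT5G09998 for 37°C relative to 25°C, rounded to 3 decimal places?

0.149

AT5G09998/PP2A (25°C) = 332.3 / 98.59 = 3.3705
AT5G09998/PP2A (37°C) = 47.04 / 93.52 = 0.50299
Fold change = 0.50299 / 3.3705 = 0.1492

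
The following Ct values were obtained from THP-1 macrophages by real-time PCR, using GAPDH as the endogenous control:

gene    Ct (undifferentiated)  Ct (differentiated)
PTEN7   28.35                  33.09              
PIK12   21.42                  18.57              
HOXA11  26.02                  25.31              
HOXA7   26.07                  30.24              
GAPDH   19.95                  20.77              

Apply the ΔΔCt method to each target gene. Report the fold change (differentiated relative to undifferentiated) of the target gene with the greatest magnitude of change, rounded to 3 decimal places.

PTEN7: ΔΔCt = (33.09−20.77) − (28.35−19.95) = 12.32 − 8.40 = 3.92; fold change = 2^-3.92 = 0.066
PIK12: ΔΔCt = (18.57−20.77) − (21.42−19.95) = -2.20 − 1.47 = -3.67; fold change = 2^3.67 = 12.729
HOXA11: ΔΔCt = (25.31−20.77) − (26.02−19.95) = 4.54 − 6.07 = -1.53; fold change = 2^1.53 = 2.888
HOXA7: ΔΔCt = (30.24−20.77) − (26.07−19.95) = 9.47 − 6.12 = 3.35; fold change = 2^-3.35 = 0.098
PTEN7 has the largest |ΔΔCt| = 3.92.

0.066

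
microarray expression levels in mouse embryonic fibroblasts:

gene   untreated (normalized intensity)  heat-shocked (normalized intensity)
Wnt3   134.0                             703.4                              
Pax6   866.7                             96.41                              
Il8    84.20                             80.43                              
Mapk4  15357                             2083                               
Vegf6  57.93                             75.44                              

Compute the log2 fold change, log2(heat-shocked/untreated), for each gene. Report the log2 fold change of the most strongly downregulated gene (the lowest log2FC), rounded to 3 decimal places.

-3.168

log2(703.4/134.0) = 2.392  (Wnt3)
log2(96.41/866.7) = -3.168  (Pax6)
log2(80.43/84.20) = -0.066  (Il8)
log2(2083/15357) = -2.882  (Mapk4)
log2(75.44/57.93) = 0.381  (Vegf6)
Pax6 is most strongly downregulated.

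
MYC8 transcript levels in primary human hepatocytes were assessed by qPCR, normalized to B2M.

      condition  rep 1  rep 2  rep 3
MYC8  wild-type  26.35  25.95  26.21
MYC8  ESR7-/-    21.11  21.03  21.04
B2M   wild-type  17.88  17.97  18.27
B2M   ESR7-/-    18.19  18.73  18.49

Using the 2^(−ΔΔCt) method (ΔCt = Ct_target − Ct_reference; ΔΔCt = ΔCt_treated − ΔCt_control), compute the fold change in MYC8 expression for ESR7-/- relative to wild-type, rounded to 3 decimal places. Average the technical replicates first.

Mean Ct: MYC8 wild-type 26.170; MYC8 ESR7-/- 21.060; B2M wild-type 18.040; B2M ESR7-/- 18.470
ΔCt(wild-type) = 26.170 − 18.040 = 8.130
ΔCt(ESR7-/-) = 21.060 − 18.470 = 2.590
ΔΔCt = 2.590 − 8.130 = -5.540
Fold change = 2^(−(-5.540)) = 2^5.540 = 46.5271

46.527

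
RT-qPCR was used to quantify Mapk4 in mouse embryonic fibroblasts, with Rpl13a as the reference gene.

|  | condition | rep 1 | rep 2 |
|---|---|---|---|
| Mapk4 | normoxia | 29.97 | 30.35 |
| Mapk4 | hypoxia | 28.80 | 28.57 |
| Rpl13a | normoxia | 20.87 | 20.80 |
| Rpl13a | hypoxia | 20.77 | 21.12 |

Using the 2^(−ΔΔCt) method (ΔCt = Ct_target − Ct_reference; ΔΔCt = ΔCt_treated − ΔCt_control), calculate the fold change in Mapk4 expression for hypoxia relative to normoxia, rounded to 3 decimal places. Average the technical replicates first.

3.000

Mean Ct: Mapk4 normoxia 30.160; Mapk4 hypoxia 28.685; Rpl13a normoxia 20.835; Rpl13a hypoxia 20.945
ΔCt(normoxia) = 30.160 − 20.835 = 9.325
ΔCt(hypoxia) = 28.685 − 20.945 = 7.740
ΔΔCt = 7.740 − 9.325 = -1.585
Fold change = 2^(−(-1.585)) = 2^1.585 = 3.0001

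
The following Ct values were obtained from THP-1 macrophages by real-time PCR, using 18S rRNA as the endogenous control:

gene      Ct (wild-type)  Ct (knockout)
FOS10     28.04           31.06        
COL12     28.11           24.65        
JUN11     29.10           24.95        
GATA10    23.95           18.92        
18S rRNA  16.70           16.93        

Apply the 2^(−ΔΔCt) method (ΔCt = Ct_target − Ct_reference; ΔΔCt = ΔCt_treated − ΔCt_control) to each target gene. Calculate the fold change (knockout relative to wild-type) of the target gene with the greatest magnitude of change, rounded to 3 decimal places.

FOS10: ΔΔCt = (31.06−16.93) − (28.04−16.70) = 14.13 − 11.34 = 2.79; fold change = 2^-2.79 = 0.145
COL12: ΔΔCt = (24.65−16.93) − (28.11−16.70) = 7.72 − 11.41 = -3.69; fold change = 2^3.69 = 12.906
JUN11: ΔΔCt = (24.95−16.93) − (29.10−16.70) = 8.02 − 12.40 = -4.38; fold change = 2^4.38 = 20.821
GATA10: ΔΔCt = (18.92−16.93) − (23.95−16.70) = 1.99 − 7.25 = -5.26; fold change = 2^5.26 = 38.319
GATA10 has the largest |ΔΔCt| = 5.26.

38.319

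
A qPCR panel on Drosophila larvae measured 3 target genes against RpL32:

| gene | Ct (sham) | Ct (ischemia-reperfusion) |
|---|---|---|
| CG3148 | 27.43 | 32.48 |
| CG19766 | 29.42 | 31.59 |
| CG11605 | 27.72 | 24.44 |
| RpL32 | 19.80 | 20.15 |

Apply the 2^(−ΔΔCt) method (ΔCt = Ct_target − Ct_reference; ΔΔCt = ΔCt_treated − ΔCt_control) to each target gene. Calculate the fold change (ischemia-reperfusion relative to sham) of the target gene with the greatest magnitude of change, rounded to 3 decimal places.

0.038

CG3148: ΔΔCt = (32.48−20.15) − (27.43−19.80) = 12.33 − 7.63 = 4.70; fold change = 2^-4.70 = 0.038
CG19766: ΔΔCt = (31.59−20.15) − (29.42−19.80) = 11.44 − 9.62 = 1.82; fold change = 2^-1.82 = 0.283
CG11605: ΔΔCt = (24.44−20.15) − (27.72−19.80) = 4.29 − 7.92 = -3.63; fold change = 2^3.63 = 12.381
CG3148 has the largest |ΔΔCt| = 4.70.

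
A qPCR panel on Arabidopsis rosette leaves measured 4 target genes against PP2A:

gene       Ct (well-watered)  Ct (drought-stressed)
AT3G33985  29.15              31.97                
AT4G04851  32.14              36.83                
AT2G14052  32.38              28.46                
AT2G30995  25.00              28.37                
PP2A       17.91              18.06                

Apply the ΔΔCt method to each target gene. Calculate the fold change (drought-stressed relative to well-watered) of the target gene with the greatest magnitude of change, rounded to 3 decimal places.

AT3G33985: ΔΔCt = (31.97−18.06) − (29.15−17.91) = 13.91 − 11.24 = 2.67; fold change = 2^-2.67 = 0.157
AT4G04851: ΔΔCt = (36.83−18.06) − (32.14−17.91) = 18.77 − 14.23 = 4.54; fold change = 2^-4.54 = 0.043
AT2G14052: ΔΔCt = (28.46−18.06) − (32.38−17.91) = 10.40 − 14.47 = -4.07; fold change = 2^4.07 = 16.795
AT2G30995: ΔΔCt = (28.37−18.06) − (25.00−17.91) = 10.31 − 7.09 = 3.22; fold change = 2^-3.22 = 0.107
AT4G04851 has the largest |ΔΔCt| = 4.54.

0.043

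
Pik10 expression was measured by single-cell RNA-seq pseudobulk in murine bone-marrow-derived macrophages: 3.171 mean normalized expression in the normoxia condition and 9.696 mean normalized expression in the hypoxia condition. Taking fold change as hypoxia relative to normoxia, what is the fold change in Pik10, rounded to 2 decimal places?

Fold change = 9.696 / 3.171 = 3.058
Pik10 is upregulated.

3.06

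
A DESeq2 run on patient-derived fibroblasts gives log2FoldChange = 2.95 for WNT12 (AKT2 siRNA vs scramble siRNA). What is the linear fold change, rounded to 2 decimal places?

7.73

Fold change = 2^(2.95) = 7.727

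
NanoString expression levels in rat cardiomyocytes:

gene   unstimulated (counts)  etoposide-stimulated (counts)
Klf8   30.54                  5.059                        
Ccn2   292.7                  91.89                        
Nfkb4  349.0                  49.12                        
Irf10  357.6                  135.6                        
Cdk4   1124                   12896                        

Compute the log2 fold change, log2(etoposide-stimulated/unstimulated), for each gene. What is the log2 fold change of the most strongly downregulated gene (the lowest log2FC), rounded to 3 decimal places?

-2.829

log2(5.059/30.54) = -2.594  (Klf8)
log2(91.89/292.7) = -1.671  (Ccn2)
log2(49.12/349.0) = -2.829  (Nfkb4)
log2(135.6/357.6) = -1.399  (Irf10)
log2(12896/1124) = 3.520  (Cdk4)
Nfkb4 is most strongly downregulated.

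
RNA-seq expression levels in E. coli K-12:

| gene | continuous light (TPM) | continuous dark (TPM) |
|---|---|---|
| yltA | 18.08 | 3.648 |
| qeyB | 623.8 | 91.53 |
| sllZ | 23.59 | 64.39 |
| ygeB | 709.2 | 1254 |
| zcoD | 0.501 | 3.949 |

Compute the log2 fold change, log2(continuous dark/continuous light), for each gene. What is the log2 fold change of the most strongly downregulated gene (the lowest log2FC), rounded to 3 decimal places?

-2.769

log2(3.648/18.08) = -2.309  (yltA)
log2(91.53/623.8) = -2.769  (qeyB)
log2(64.39/23.59) = 1.449  (sllZ)
log2(1254/709.2) = 0.822  (ygeB)
log2(3.949/0.501) = 2.979  (zcoD)
qeyB is most strongly downregulated.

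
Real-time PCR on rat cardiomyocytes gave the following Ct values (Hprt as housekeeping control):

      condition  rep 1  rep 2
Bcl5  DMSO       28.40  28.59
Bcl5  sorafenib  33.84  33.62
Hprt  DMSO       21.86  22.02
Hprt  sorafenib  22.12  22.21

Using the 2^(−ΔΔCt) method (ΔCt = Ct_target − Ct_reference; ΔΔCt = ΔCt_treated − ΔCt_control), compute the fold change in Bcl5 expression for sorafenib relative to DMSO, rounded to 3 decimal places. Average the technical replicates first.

0.031

Mean Ct: Bcl5 DMSO 28.495; Bcl5 sorafenib 33.730; Hprt DMSO 21.940; Hprt sorafenib 22.165
ΔCt(DMSO) = 28.495 − 21.940 = 6.555
ΔCt(sorafenib) = 33.730 − 22.165 = 11.565
ΔΔCt = 11.565 − 6.555 = 5.010
Fold change = 2^(−5.010) = 0.0310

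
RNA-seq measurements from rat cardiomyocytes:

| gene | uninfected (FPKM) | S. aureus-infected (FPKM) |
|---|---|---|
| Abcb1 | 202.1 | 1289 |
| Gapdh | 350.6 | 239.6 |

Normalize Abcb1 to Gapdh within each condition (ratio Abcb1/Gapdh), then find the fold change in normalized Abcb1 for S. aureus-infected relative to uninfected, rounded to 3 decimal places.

9.333

Abcb1/Gapdh (uninfected) = 202.1 / 350.6 = 0.57644
Abcb1/Gapdh (S. aureus-infected) = 1289 / 239.6 = 5.3798
Fold change = 5.3798 / 0.57644 = 9.3328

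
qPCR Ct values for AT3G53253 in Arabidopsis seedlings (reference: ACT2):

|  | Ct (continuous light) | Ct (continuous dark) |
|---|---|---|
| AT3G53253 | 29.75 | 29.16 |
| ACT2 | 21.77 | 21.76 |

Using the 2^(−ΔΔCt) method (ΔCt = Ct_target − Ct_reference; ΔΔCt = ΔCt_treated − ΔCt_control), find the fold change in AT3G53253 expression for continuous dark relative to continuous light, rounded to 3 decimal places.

1.495

ΔCt(continuous light) = 29.750 − 21.770 = 7.980
ΔCt(continuous dark) = 29.160 − 21.760 = 7.400
ΔΔCt = 7.400 − 7.980 = -0.580
Fold change = 2^(−(-0.580)) = 2^0.580 = 1.4948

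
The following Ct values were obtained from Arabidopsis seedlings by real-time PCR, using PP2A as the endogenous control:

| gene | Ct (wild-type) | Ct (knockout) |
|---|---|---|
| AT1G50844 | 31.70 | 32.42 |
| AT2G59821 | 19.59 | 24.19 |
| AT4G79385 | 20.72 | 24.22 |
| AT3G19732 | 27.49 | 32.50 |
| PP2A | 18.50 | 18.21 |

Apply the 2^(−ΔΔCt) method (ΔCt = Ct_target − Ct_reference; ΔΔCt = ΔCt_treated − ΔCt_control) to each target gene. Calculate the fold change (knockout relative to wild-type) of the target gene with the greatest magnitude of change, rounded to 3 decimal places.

0.025

AT1G50844: ΔΔCt = (32.42−18.21) − (31.70−18.50) = 14.21 − 13.20 = 1.01; fold change = 2^-1.01 = 0.497
AT2G59821: ΔΔCt = (24.19−18.21) − (19.59−18.50) = 5.98 − 1.09 = 4.89; fold change = 2^-4.89 = 0.034
AT4G79385: ΔΔCt = (24.22−18.21) − (20.72−18.50) = 6.01 − 2.22 = 3.79; fold change = 2^-3.79 = 0.072
AT3G19732: ΔΔCt = (32.50−18.21) − (27.49−18.50) = 14.29 − 8.99 = 5.30; fold change = 2^-5.30 = 0.025
AT3G19732 has the largest |ΔΔCt| = 5.30.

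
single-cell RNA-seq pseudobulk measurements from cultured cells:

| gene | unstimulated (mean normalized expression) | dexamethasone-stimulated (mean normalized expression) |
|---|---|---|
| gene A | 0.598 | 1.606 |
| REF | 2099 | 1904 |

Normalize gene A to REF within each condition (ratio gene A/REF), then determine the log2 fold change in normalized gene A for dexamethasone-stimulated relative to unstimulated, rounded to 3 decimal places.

1.566

gene A/REF (unstimulated) = 0.598 / 2099 = 0.0002849
gene A/REF (dexamethasone-stimulated) = 1.606 / 1904 = 0.00084349
Fold change = 0.00084349 / 0.0002849 = 2.9607
log2(2.9607) = 1.5659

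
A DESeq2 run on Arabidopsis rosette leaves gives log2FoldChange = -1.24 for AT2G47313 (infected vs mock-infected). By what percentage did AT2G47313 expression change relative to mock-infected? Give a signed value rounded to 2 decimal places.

Fold change = 2^(-1.24) = 0.4234
Percent change = (FC − 1) × 100% = (0.4234 − 1) × 100 = -57.66%

-57.66%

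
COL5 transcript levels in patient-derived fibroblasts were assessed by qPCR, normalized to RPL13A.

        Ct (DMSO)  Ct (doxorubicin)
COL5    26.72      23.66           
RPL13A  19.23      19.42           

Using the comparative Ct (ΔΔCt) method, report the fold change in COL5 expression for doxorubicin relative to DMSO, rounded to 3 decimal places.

ΔCt(DMSO) = 26.720 − 19.230 = 7.490
ΔCt(doxorubicin) = 23.660 − 19.420 = 4.240
ΔΔCt = 4.240 − 7.490 = -3.250
Fold change = 2^(−(-3.250)) = 2^3.250 = 9.5137

9.514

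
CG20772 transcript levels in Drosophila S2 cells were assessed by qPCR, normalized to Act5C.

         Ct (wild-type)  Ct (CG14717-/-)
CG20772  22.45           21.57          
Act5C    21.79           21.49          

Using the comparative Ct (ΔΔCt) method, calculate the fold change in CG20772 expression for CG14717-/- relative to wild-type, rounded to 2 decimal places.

ΔCt(wild-type) = 22.450 − 21.790 = 0.660
ΔCt(CG14717-/-) = 21.570 − 21.490 = 0.080
ΔΔCt = 0.080 − 0.660 = -0.580
Fold change = 2^(−(-0.580)) = 2^0.580 = 1.495

1.49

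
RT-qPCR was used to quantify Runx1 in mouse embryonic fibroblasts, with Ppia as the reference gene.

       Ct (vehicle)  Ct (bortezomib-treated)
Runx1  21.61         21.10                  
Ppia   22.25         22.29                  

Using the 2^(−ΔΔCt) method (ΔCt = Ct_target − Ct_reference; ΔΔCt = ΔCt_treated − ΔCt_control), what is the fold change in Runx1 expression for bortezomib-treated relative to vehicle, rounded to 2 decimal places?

1.46

ΔCt(vehicle) = 21.610 − 22.250 = -0.640
ΔCt(bortezomib-treated) = 21.100 − 22.290 = -1.190
ΔΔCt = -1.190 − (-0.640) = -0.550
Fold change = 2^(−(-0.550)) = 2^0.550 = 1.464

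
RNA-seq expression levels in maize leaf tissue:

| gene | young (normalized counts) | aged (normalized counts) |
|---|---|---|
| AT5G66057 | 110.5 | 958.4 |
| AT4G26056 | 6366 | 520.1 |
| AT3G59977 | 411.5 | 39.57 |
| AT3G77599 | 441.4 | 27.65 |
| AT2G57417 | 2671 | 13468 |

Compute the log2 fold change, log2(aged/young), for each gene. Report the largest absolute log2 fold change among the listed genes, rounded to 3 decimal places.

log2(958.4/110.5) = 3.117  (AT5G66057)
log2(520.1/6366) = -3.614  (AT4G26056)
log2(39.57/411.5) = -3.378  (AT3G59977)
log2(27.65/441.4) = -3.997  (AT3G77599)
log2(13468/2671) = 2.334  (AT2G57417)
The largest magnitude belongs to AT3G77599.

3.997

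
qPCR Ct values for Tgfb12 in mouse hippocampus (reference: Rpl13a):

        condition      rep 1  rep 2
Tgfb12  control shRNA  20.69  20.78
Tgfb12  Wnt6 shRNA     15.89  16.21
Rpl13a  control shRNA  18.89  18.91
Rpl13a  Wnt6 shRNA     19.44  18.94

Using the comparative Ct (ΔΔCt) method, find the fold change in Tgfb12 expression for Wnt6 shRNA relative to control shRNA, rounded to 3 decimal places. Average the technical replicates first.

31.450

Mean Ct: Tgfb12 control shRNA 20.735; Tgfb12 Wnt6 shRNA 16.050; Rpl13a control shRNA 18.900; Rpl13a Wnt6 shRNA 19.190
ΔCt(control shRNA) = 20.735 − 18.900 = 1.835
ΔCt(Wnt6 shRNA) = 16.050 − 19.190 = -3.140
ΔΔCt = -3.140 − 1.835 = -4.975
Fold change = 2^(−(-4.975)) = 2^4.975 = 31.4503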